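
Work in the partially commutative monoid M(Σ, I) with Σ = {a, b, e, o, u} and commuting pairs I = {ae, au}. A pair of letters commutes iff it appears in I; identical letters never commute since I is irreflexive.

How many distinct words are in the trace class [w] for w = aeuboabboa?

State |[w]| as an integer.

3

drop 0:a onto floor
drop 1:e onto floor
drop 2:u onto {1:e}
drop 3:b onto {0:a, 2:u}
drop 4:o onto {3:b}
drop 5:a onto {4:o}
drop 6:b onto {5:a}
drop 7:b onto {6:b}
drop 8:o onto {7:b}
drop 9:a onto {8:o}
ground layer = {0:a, 1:e}
drop-orders for the pieces not yet dropped (sum over which currently-grounded one goes next):
  1 to go: {9} 1
  2 to go: {8,9} 1
  3 to go: {7,8,9} 1
  4 to go: {6,7,8,9} 1
  5 to go: {5,6,7,8,9} 1
  6 to go: {4,5,6,7,8,9} 1
  7 to go: {3,4,5,6,7,8,9} 1
  8 to go: {0,3,4,5,6,7,8,9} 1  {2,3,4,5,6,7,8,9} 1
  if 0:a drops first: 1 orders
  if 1:e drops first: 2 orders
heap linearizations: 3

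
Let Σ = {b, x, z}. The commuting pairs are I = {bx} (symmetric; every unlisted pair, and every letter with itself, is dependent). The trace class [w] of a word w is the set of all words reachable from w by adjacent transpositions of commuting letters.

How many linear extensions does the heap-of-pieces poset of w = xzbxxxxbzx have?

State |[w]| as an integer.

15

0(x) covers ∅
1(z) covers 0:x
2(b) covers 1:z
3(x) covers 1:z
4(x) covers 3:x
5(x) covers 4:x
6(x) covers 5:x
7(b) covers 2:b
8(z) covers 6:x, 7:b
9(x) covers 8:z
floor of heap: 0:x
completions by unplaced set U, small U first (add the entries for U minus each lowest piece of U):
  |U|=1: {9}:1
  |U|=2: {8,9}:1
  |U|=3: {6,8,9}:1  {7,8,9}:1
  |U|=4: {2,7,8,9}:1  {5,6,8,9}:1  {6,7,8,9}:2
  |U|=5: {2,6,7,8,9}:3  {4,5,6,8,9}:1  {5,6,7,8,9}:3
  |U|=6: {2,5,6,7,8,9}:6  {3,4,5,6,8,9}:1  {4,5,6,7,8,9}:4
  |U|=7: {2,4,5,6,7,8,9}:10  {3,4,5,6,7,8,9}:5
  |U|=8: {2,3,4,5,6,7,8,9}:15
  start at 0(x): 15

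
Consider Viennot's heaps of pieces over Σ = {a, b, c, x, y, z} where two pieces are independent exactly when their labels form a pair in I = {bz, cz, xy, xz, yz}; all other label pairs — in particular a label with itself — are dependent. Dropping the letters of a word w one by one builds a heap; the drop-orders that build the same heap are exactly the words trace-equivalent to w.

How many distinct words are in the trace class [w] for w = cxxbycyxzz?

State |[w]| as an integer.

90

piece 0:c — minimal
piece 1:x rests on {0:c}
piece 2:x rests on {1:x}
piece 3:b rests on {2:x}
piece 4:y rests on {3:b}
piece 5:c rests on {4:y}
piece 6:y rests on {5:c}
piece 7:x rests on {5:c}
piece 8:z — minimal
piece 9:z rests on {8:z}
minimal pieces: {0:c, 8:z}
ways to finish when only these pieces remain (= sum over removing one remaining piece with nothing left below it):
  1 left: {6}→1  {7}→1  {9}→1
  2 left: {6,7}→2  {6,9}→2  {7,9}→2  {8,9}→1
  3 left: {5,6,7}→2  {6,7,9}→6  {6,8,9}→3  {7,8,9}→3
  4 left: {4,5,6,7}→2  {5,6,7,9}→8  {6,7,8,9}→12
  5 left: {3,4,5,6,7}→2  {4,5,6,7,9}→10  {5,6,7,8,9}→20
  6 left: {2,3,4,5,6,7}→2  {3,4,5,6,7,9}→12  {4,5,6,7,8,9}→30
  7 left: {1,2,3,4,5,6,7}→2  {2,3,4,5,6,7,9}→14  {3,4,5,6,7,8,9}→42
  8 left: {0,1,2,3,4,5,6,7}→2  {1,2,3,4,5,6,7,9}→16  {2,3,4,5,6,7,8,9}→56
  placing 0:c first → 72 extensions
  placing 8:z first → 18 extensions
total linear extensions = 90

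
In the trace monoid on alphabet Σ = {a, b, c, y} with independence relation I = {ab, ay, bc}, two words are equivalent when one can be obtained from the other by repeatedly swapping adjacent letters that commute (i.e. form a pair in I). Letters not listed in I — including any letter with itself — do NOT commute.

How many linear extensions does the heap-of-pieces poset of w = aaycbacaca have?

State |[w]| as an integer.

24

drop 0:a onto floor
drop 1:a onto {0:a}
drop 2:y onto floor
drop 3:c onto {1:a, 2:y}
drop 4:b onto {2:y}
drop 5:a onto {3:c}
drop 6:c onto {5:a}
drop 7:a onto {6:c}
drop 8:c onto {7:a}
drop 9:a onto {8:c}
ground layer = {0:a, 2:y}
drop-orders for the pieces not yet dropped (sum over which currently-grounded one goes next):
  1 to go: {4} 1  {9} 1
  2 to go: {4,9} 2  {8,9} 1
  3 to go: {4,8,9} 3  {7,8,9} 1
  4 to go: {4,7,8,9} 4  {6,7,8,9} 1
  5 to go: {4,6,7,8,9} 5  {5,6,7,8,9} 1
  6 to go: {3,5,6,7,8,9} 1  {4,5,6,7,8,9} 6
  7 to go: {1,3,5,6,7,8,9} 1  {3,4,5,6,7,8,9} 7
  8 to go: {0,1,3,5,6,7,8,9} 1  {1,3,4,5,6,7,8,9} 8  {2,3,4,5,6,7,8,9} 7
  if 0:a drops first: 15 orders
  if 2:y drops first: 9 orders
heap linearizations: 24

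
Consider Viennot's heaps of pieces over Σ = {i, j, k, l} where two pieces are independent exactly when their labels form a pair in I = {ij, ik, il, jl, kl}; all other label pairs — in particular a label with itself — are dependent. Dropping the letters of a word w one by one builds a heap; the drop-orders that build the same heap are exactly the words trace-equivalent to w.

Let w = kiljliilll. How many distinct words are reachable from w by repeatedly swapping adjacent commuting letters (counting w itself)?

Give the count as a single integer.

2520

0(k) covers ∅
1(i) covers ∅
2(l) covers ∅
3(j) covers 0:k
4(l) covers 2:l
5(i) covers 1:i
6(i) covers 5:i
7(l) covers 4:l
8(l) covers 7:l
9(l) covers 8:l
floor of heap: 0:k, 1:i, 2:l
completions by unplaced set U, small U first (add the entries for U minus each lowest piece of U):
  |U|=1: {3}:1  {6}:1  {9}:1
  |U|=2: {0,3}:1  {3,6}:2  {3,9}:2  {5,6}:1  {6,9}:2  {8,9}:1
  |U|=3: {0,3,6}:3  {0,3,9}:3  {1,5,6}:1  {3,5,6}:3  {3,6,9}:6  {3,8,9}:3  {5,6,9}:3  {6,8,9}:3  {7,8,9}:1
  |U|=4: {0,3,5,6}:6  {0,3,6,9}:12  {0,3,8,9}:6  {1,3,5,6}:4  {1,5,6,9}:4  {3,5,6,9}:12  {3,6,8,9}:12  {3,7,8,9}:4  {4,7,8,9}:1  {5,6,8,9}:6  {6,7,8,9}:4
  |U|=5: {0,1,3,5,6}:10  {0,3,5,6,9}:30  {0,3,6,8,9}:30  {0,3,7,8,9}:10  {1,3,5,6,9}:20  {1,5,6,8,9}:10  {2,4,7,8,9}:1  {3,4,7,8,9}:5  {3,5,6,8,9}:30  {3,6,7,8,9}:20  {4,6,7,8,9}:5  {5,6,7,8,9}:10
  |U|=6: {0,1,3,5,6,9}:60  {0,3,4,7,8,9}:15  {0,3,5,6,8,9}:90  {0,3,6,7,8,9}:60  {1,3,5,6,8,9}:60  {1,5,6,7,8,9}:20  {2,3,4,7,8,9}:6  {2,4,6,7,8,9}:6  {3,4,6,7,8,9}:30  {3,5,6,7,8,9}:60  {4,5,6,7,8,9}:15
  |U|=7: {0,1,3,5,6,8,9}:210  {0,2,3,4,7,8,9}:21  {0,3,4,6,7,8,9}:105  {0,3,5,6,7,8,9}:210  {1,3,5,6,7,8,9}:140  {1,4,5,6,7,8,9}:35  {2,3,4,6,7,8,9}:42  {2,4,5,6,7,8,9}:21  {3,4,5,6,7,8,9}:105
  |U|=8: {0,1,3,5,6,7,8,9}:560  {0,2,3,4,6,7,8,9}:168  {0,3,4,5,6,7,8,9}:420  {1,2,4,5,6,7,8,9}:56  {1,3,4,5,6,7,8,9}:280  {2,3,4,5,6,7,8,9}:168
  start at 0(k): 504
  start at 1(i): 756
  start at 2(l): 1260
sum over floor = 2520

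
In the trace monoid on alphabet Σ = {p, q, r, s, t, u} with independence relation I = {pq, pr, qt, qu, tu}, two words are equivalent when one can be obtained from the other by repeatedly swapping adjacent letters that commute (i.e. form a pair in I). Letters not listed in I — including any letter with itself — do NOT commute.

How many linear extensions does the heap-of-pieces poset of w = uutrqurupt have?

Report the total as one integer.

piece 0:u — minimal
piece 1:u rests on {0:u}
piece 2:t — minimal
piece 3:r rests on {1:u, 2:t}
piece 4:q rests on {3:r}
piece 5:u rests on {3:r}
piece 6:r rests on {4:q, 5:u}
piece 7:u rests on {6:r}
piece 8:p rests on {7:u}
piece 9:t rests on {8:p}
minimal pieces: {0:u, 2:t}
ways to finish when only these pieces remain (= sum over removing one remaining piece with nothing left below it):
  1 left: {9}→1
  2 left: {8,9}→1
  3 left: {7,8,9}→1
  4 left: {6,7,8,9}→1
  5 left: {4,6,7,8,9}→1  {5,6,7,8,9}→1
  6 left: {4,5,6,7,8,9}→2
  7 left: {3,4,5,6,7,8,9}→2
  8 left: {1,3,4,5,6,7,8,9}→2  {2,3,4,5,6,7,8,9}→2
  placing 0:u first → 4 extensions
  placing 2:t first → 2 extensions
total linear extensions = 6

6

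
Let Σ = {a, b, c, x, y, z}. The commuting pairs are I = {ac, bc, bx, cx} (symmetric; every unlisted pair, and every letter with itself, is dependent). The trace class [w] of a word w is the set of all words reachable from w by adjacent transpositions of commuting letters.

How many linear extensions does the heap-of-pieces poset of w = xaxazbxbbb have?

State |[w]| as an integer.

0(x) covers ∅
1(a) covers 0:x
2(x) covers 1:a
3(a) covers 2:x
4(z) covers 3:a
5(b) covers 4:z
6(x) covers 4:z
7(b) covers 5:b
8(b) covers 7:b
9(b) covers 8:b
floor of heap: 0:x
completions by unplaced set U, small U first (add the entries for U minus each lowest piece of U):
  |U|=1: {6}:1  {9}:1
  |U|=2: {6,9}:2  {8,9}:1
  |U|=3: {6,8,9}:3  {7,8,9}:1
  |U|=4: {5,7,8,9}:1  {6,7,8,9}:4
  |U|=5: {5,6,7,8,9}:5
  |U|=6: {4,5,6,7,8,9}:5
  |U|=7: {3,4,5,6,7,8,9}:5
  |U|=8: {2,3,4,5,6,7,8,9}:5
  start at 0(x): 5

5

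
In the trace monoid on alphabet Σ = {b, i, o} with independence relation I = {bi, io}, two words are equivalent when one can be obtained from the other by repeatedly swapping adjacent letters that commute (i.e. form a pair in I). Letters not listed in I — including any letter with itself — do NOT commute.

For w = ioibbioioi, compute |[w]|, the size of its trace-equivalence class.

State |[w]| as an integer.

drop 0:i onto floor
drop 1:o onto floor
drop 2:i onto {0:i}
drop 3:b onto {1:o}
drop 4:b onto {3:b}
drop 5:i onto {2:i}
drop 6:o onto {4:b}
drop 7:i onto {5:i}
drop 8:o onto {6:o}
drop 9:i onto {7:i}
ground layer = {0:i, 1:o}
drop-orders for the pieces not yet dropped (sum over which currently-grounded one goes next):
  1 to go: {8} 1  {9} 1
  2 to go: {6,8} 1  {7,9} 1  {8,9} 2
  3 to go: {4,6,8} 1  {5,7,9} 1  {6,8,9} 3  {7,8,9} 3
  4 to go: {2,5,7,9} 1  {3,4,6,8} 1  {4,6,8,9} 4  {5,7,8,9} 4  {6,7,8,9} 6
  5 to go: {0,2,5,7,9} 1  {1,3,4,6,8} 1  {2,5,7,8,9} 5  {3,4,6,8,9} 5  {4,6,7,8,9} 10  {5,6,7,8,9} 10
  6 to go: {0,2,5,7,8,9} 6  {1,3,4,6,8,9} 6  {2,5,6,7,8,9} 15  {3,4,6,7,8,9} 15  {4,5,6,7,8,9} 20
  7 to go: {0,2,5,6,7,8,9} 21  {1,3,4,6,7,8,9} 21  {2,4,5,6,7,8,9} 35  {3,4,5,6,7,8,9} 35
  8 to go: {0,2,4,5,6,7,8,9} 56  {1,3,4,5,6,7,8,9} 56  {2,3,4,5,6,7,8,9} 70
  if 0:i drops first: 126 orders
  if 1:o drops first: 126 orders
heap linearizations: 252

252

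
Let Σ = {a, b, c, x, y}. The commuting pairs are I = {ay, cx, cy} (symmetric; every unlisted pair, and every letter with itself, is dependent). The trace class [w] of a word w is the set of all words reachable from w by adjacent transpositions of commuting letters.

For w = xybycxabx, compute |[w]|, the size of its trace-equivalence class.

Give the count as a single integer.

3

piece 0:x — minimal
piece 1:y rests on {0:x}
piece 2:b rests on {1:y}
piece 3:y rests on {2:b}
piece 4:c rests on {2:b}
piece 5:x rests on {3:y}
piece 6:a rests on {4:c, 5:x}
piece 7:b rests on {6:a}
piece 8:x rests on {7:b}
minimal pieces: {0:x}
ways to finish when only these pieces remain (= sum over removing one remaining piece with nothing left below it):
  1 left: {8}→1
  2 left: {7,8}→1
  3 left: {6,7,8}→1
  4 left: {4,6,7,8}→1  {5,6,7,8}→1
  5 left: {3,5,6,7,8}→1  {4,5,6,7,8}→2
  6 left: {3,4,5,6,7,8}→3
  7 left: {2,3,4,5,6,7,8}→3
  placing 0:x first → 3 extensions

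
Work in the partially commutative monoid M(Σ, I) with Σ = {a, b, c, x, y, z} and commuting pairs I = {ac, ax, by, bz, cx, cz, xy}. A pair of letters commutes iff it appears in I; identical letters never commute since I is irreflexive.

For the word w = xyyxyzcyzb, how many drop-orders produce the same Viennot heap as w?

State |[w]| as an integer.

90

drop 0:x onto floor
drop 1:y onto floor
drop 2:y onto {1:y}
drop 3:x onto {0:x}
drop 4:y onto {2:y}
drop 5:z onto {3:x, 4:y}
drop 6:c onto {4:y}
drop 7:y onto {5:z, 6:c}
drop 8:z onto {7:y}
drop 9:b onto {3:x, 6:c}
ground layer = {0:x, 1:y}
drop-orders for the pieces not yet dropped (sum over which currently-grounded one goes next):
  1 to go: {8} 1  {9} 1
  2 to go: {7,8} 1  {8,9} 2
  3 to go: {5,7,8} 1  {7,8,9} 3
  4 to go: {5,7,8,9} 4  {6,7,8,9} 3
  5 to go: {3,5,7,8,9} 4  {5,6,7,8,9} 7
  6 to go: {0,3,5,7,8,9} 4  {3,5,6,7,8,9} 11  {4,5,6,7,8,9} 7
  7 to go: {0,3,5,6,7,8,9} 15  {2,4,5,6,7,8,9} 7  {3,4,5,6,7,8,9} 18
  8 to go: {0,3,4,5,6,7,8,9} 33  {1,2,4,5,6,7,8,9} 7  {2,3,4,5,6,7,8,9} 25
  if 0:x drops first: 32 orders
  if 1:y drops first: 58 orders
heap linearizations: 90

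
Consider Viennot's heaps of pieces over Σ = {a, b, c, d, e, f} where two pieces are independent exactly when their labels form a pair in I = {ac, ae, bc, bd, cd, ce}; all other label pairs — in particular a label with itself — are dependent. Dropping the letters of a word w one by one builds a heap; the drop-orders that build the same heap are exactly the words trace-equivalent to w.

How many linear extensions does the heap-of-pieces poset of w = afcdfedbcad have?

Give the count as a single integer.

24

0(a) covers ∅
1(f) covers 0:a
2(c) covers 1:f
3(d) covers 1:f
4(f) covers 2:c, 3:d
5(e) covers 4:f
6(d) covers 5:e
7(b) covers 5:e
8(c) covers 4:f
9(a) covers 6:d, 7:b
10(d) covers 9:a
floor of heap: 0:a
completions by unplaced set U, small U first (add the entries for U minus each lowest piece of U):
  |U|=1: {8}:1  {10}:1
  |U|=2: {8,10}:2  {9,10}:1
  |U|=3: {6,9,10}:1  {7,9,10}:1  {8,9,10}:3
  |U|=4: {6,7,9,10}:2  {6,8,9,10}:4  {7,8,9,10}:4
  |U|=5: {5,6,7,9,10}:2  {6,7,8,9,10}:10
  |U|=6: {5,6,7,8,9,10}:12
  |U|=7: {4,5,6,7,8,9,10}:12
  |U|=8: {2,4,5,6,7,8,9,10}:12  {3,4,5,6,7,8,9,10}:12
  |U|=9: {2,3,4,5,6,7,8,9,10}:24
  start at 0(a): 24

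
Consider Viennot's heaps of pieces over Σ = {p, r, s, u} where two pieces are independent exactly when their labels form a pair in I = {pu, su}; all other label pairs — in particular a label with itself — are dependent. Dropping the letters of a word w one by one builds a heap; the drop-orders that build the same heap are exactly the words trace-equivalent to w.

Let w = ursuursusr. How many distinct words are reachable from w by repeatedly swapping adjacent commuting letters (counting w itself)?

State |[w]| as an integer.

9

drop 0:u onto floor
drop 1:r onto {0:u}
drop 2:s onto {1:r}
drop 3:u onto {1:r}
drop 4:u onto {3:u}
drop 5:r onto {2:s, 4:u}
drop 6:s onto {5:r}
drop 7:u onto {5:r}
drop 8:s onto {6:s}
drop 9:r onto {7:u, 8:s}
ground layer = {0:u}
drop-orders for the pieces not yet dropped (sum over which currently-grounded one goes next):
  1 to go: {9} 1
  2 to go: {7,9} 1  {8,9} 1
  3 to go: {6,8,9} 1  {7,8,9} 2
  4 to go: {6,7,8,9} 3
  5 to go: {5,6,7,8,9} 3
  6 to go: {2,5,6,7,8,9} 3  {4,5,6,7,8,9} 3
  7 to go: {2,4,5,6,7,8,9} 6  {3,4,5,6,7,8,9} 3
  8 to go: {2,3,4,5,6,7,8,9} 9
  if 0:u drops first: 9 orders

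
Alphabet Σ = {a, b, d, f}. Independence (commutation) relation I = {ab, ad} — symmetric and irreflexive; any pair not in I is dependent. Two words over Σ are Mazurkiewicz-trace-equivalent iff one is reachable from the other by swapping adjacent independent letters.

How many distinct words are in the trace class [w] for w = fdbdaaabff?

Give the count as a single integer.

35

#0=f has no predecessor
#1=d depends on [0:f]
#2=b depends on [1:d]
#3=d depends on [2:b]
#4=a depends on [0:f]
#5=a depends on [4:a]
#6=a depends on [5:a]
#7=b depends on [3:d]
#8=f depends on [6:a, 7:b]
#9=f depends on [8:f]
sources: [0:f]
N(rest) = Σ N(rest − s) over sources s of rest; N(one piece) = 1:
  size 1 → [9]=1
  size 2 → [8,9]=1
  size 3 → [6,8,9]=1  [7,8,9]=1
  size 4 → [3,7,8,9]=1  [5,6,8,9]=1  [6,7,8,9]=2
  size 5 → [2,3,7,8,9]=1  [3,6,7,8,9]=3  [4,5,6,8,9]=1  [5,6,7,8,9]=3
  size 6 → [1,2,3,7,8,9]=1  [2,3,6,7,8,9]=4  [3,5,6,7,8,9]=6  [4,5,6,7,8,9]=4
  size 7 → [1,2,3,6,7,8,9]=5  [2,3,5,6,7,8,9]=10  [3,4,5,6,7,8,9]=10
  size 8 → [1,2,3,5,6,7,8,9]=15  [2,3,4,5,6,7,8,9]=20
  first=0(f) contributes 35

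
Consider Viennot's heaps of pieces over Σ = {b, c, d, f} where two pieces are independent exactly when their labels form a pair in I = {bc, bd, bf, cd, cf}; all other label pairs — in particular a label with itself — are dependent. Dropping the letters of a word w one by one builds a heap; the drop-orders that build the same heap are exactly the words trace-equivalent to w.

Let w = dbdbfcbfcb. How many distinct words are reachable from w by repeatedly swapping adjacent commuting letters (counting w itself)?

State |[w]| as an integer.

3150

#0=d has no predecessor
#1=b has no predecessor
#2=d depends on [0:d]
#3=b depends on [1:b]
#4=f depends on [2:d]
#5=c has no predecessor
#6=b depends on [3:b]
#7=f depends on [4:f]
#8=c depends on [5:c]
#9=b depends on [6:b]
sources: [0:d, 1:b, 5:c]
N(rest) = Σ N(rest − s) over sources s of rest; N(one piece) = 1:
  size 1 → [7]=1  [8]=1  [9]=1
  size 2 → [4,7]=1  [5,8]=1  [6,9]=1  [7,8]=2  [7,9]=2  [8,9]=2
  size 3 → [2,4,7]=1  [3,6,9]=1  [4,7,8]=3  [4,7,9]=3  [5,7,8]=3  [5,8,9]=3  [6,7,9]=3  [6,8,9]=3  [7,8,9]=6
  size 4 → [0,2,4,7]=1  [1,3,6,9]=1  [2,4,7,8]=4  [2,4,7,9]=4  [3,6,7,9]=4  [3,6,8,9]=4  [4,5,7,8]=6  [4,6,7,9]=6  [4,7,8,9]=12  [5,6,8,9]=6  [5,7,8,9]=12  [6,7,8,9]=12
  size 5 → [0,2,4,7,8]=5  [0,2,4,7,9]=5  [1,3,6,7,9]=5  [1,3,6,8,9]=5  [2,4,5,7,8]=10  [2,4,6,7,9]=10  [2,4,7,8,9]=20  [3,4,6,7,9]=10  [3,5,6,8,9]=10  [3,6,7,8,9]=20  [4,5,7,8,9]=30  [4,6,7,8,9]=30  [5,6,7,8,9]=30
  size 6 → [0,2,4,5,7,8]=15  [0,2,4,6,7,9]=15  [0,2,4,7,8,9]=30  [1,3,4,6,7,9]=15  [1,3,5,6,8,9]=15  [1,3,6,7,8,9]=30  [2,3,4,6,7,9]=20  [2,4,5,7,8,9]=60  [2,4,6,7,8,9]=60  [3,4,6,7,8,9]=60  [3,5,6,7,8,9]=60  [4,5,6,7,8,9]=90
  size 7 → [0,2,3,4,6,7,9]=35  [0,2,4,5,7,8,9]=105  [0,2,4,6,7,8,9]=105  [1,2,3,4,6,7,9]=35  [1,3,4,6,7,8,9]=105  [1,3,5,6,7,8,9]=105  [2,3,4,6,7,8,9]=140  [2,4,5,6,7,8,9]=210  [3,4,5,6,7,8,9]=210
  size 8 → [0,1,2,3,4,6,7,9]=70  [0,2,3,4,6,7,8,9]=280  [0,2,4,5,6,7,8,9]=420  [1,2,3,4,6,7,8,9]=280  [1,3,4,5,6,7,8,9]=420  [2,3,4,5,6,7,8,9]=560
  first=0(d) contributes 1260
  first=1(b) contributes 1260
  first=5(c) contributes 630
|[w]| = 3150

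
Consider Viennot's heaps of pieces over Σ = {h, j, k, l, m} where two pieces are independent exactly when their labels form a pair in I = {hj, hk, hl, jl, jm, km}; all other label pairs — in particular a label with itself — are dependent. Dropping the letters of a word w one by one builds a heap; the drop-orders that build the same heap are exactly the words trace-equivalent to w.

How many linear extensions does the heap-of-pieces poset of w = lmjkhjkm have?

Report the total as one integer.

#0=l has no predecessor
#1=m depends on [0:l]
#2=j has no predecessor
#3=k depends on [0:l, 2:j]
#4=h depends on [1:m]
#5=j depends on [3:k]
#6=k depends on [5:j]
#7=m depends on [4:h]
sources: [0:l, 2:j]
N(rest) = Σ N(rest − s) over sources s of rest; N(one piece) = 1:
  size 1 → [6]=1  [7]=1
  size 2 → [4,7]=1  [5,6]=1  [6,7]=2
  size 3 → [1,4,7]=1  [3,5,6]=1  [4,6,7]=3  [5,6,7]=3
  size 4 → [1,4,6,7]=4  [2,3,5,6]=1  [3,5,6,7]=4  [4,5,6,7]=6
  size 5 → [1,4,5,6,7]=10  [2,3,5,6,7]=5  [3,4,5,6,7]=10
  size 6 → [1,3,4,5,6,7]=20  [2,3,4,5,6,7]=15
  first=0(l) contributes 35
  first=2(j) contributes 20
|[w]| = 55

55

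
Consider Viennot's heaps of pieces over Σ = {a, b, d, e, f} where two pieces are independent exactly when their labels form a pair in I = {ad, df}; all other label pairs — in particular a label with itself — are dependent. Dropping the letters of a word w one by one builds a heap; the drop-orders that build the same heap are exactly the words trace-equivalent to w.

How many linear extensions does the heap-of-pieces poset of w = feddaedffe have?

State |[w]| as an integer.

0(f) covers ∅
1(e) covers 0:f
2(d) covers 1:e
3(d) covers 2:d
4(a) covers 1:e
5(e) covers 3:d, 4:a
6(d) covers 5:e
7(f) covers 5:e
8(f) covers 7:f
9(e) covers 6:d, 8:f
floor of heap: 0:f
completions by unplaced set U, small U first (add the entries for U minus each lowest piece of U):
  |U|=1: {9}:1
  |U|=2: {6,9}:1  {8,9}:1
  |U|=3: {6,8,9}:2  {7,8,9}:1
  |U|=4: {6,7,8,9}:3
  |U|=5: {5,6,7,8,9}:3
  |U|=6: {3,5,6,7,8,9}:3  {4,5,6,7,8,9}:3
  |U|=7: {2,3,5,6,7,8,9}:3  {3,4,5,6,7,8,9}:6
  |U|=8: {2,3,4,5,6,7,8,9}:9
  start at 0(f): 9

9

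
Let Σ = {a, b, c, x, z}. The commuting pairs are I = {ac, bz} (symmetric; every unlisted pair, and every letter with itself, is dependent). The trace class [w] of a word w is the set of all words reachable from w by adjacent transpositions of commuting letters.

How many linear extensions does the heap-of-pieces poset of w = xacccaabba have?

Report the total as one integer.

20

0(x) covers ∅
1(a) covers 0:x
2(c) covers 0:x
3(c) covers 2:c
4(c) covers 3:c
5(a) covers 1:a
6(a) covers 5:a
7(b) covers 4:c, 6:a
8(b) covers 7:b
9(a) covers 8:b
floor of heap: 0:x
completions by unplaced set U, small U first (add the entries for U minus each lowest piece of U):
  |U|=1: {9}:1
  |U|=2: {8,9}:1
  |U|=3: {7,8,9}:1
  |U|=4: {4,7,8,9}:1  {6,7,8,9}:1
  |U|=5: {3,4,7,8,9}:1  {4,6,7,8,9}:2  {5,6,7,8,9}:1
  |U|=6: {1,5,6,7,8,9}:1  {2,3,4,7,8,9}:1  {3,4,6,7,8,9}:3  {4,5,6,7,8,9}:3
  |U|=7: {1,4,5,6,7,8,9}:4  {2,3,4,6,7,8,9}:4  {3,4,5,6,7,8,9}:6
  |U|=8: {1,3,4,5,6,7,8,9}:10  {2,3,4,5,6,7,8,9}:10
  start at 0(x): 20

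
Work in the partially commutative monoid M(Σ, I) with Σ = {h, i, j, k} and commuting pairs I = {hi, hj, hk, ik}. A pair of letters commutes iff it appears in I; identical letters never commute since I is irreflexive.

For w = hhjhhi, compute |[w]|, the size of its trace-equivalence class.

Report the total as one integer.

0(h) covers ∅
1(h) covers 0:h
2(j) covers ∅
3(h) covers 1:h
4(h) covers 3:h
5(i) covers 2:j
floor of heap: 0:h, 2:j
completions by unplaced set U, small U first (add the entries for U minus each lowest piece of U):
  |U|=1: {4}:1  {5}:1
  |U|=2: {2,5}:1  {3,4}:1  {4,5}:2
  |U|=3: {1,3,4}:1  {2,4,5}:3  {3,4,5}:3
  |U|=4: {0,1,3,4}:1  {1,3,4,5}:4  {2,3,4,5}:6
  start at 0(h): 10
  start at 2(j): 5
sum over floor = 15

15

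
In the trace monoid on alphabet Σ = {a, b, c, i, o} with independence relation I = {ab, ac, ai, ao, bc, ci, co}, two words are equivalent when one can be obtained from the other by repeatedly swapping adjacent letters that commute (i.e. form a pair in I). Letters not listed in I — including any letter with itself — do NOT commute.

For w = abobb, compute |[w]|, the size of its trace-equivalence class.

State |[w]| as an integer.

#0=a has no predecessor
#1=b has no predecessor
#2=o depends on [1:b]
#3=b depends on [2:o]
#4=b depends on [3:b]
sources: [0:a, 1:b]
N(rest) = Σ N(rest − s) over sources s of rest; N(one piece) = 1:
  size 1 → [0]=1  [4]=1
  size 2 → [0,4]=2  [3,4]=1
  size 3 → [0,3,4]=3  [2,3,4]=1
  first=0(a) contributes 1
  first=1(b) contributes 4
|[w]| = 5

5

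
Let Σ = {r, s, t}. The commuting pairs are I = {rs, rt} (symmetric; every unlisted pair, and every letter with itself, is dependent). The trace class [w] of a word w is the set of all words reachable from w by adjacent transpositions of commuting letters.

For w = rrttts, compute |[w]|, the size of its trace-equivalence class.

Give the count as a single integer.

15

#0=r has no predecessor
#1=r depends on [0:r]
#2=t has no predecessor
#3=t depends on [2:t]
#4=t depends on [3:t]
#5=s depends on [4:t]
sources: [0:r, 2:t]
N(rest) = Σ N(rest − s) over sources s of rest; N(one piece) = 1:
  size 1 → [1]=1  [5]=1
  size 2 → [0,1]=1  [1,5]=2  [4,5]=1
  size 3 → [0,1,5]=3  [1,4,5]=3  [3,4,5]=1
  size 4 → [0,1,4,5]=6  [1,3,4,5]=4  [2,3,4,5]=1
  first=0(r) contributes 5
  first=2(t) contributes 10
|[w]| = 15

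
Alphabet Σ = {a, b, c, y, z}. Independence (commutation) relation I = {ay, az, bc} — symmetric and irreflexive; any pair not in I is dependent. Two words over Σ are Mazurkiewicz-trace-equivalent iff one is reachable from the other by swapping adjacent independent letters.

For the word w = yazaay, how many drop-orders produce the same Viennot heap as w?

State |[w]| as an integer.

20

drop 0:y onto floor
drop 1:a onto floor
drop 2:z onto {0:y}
drop 3:a onto {1:a}
drop 4:a onto {3:a}
drop 5:y onto {2:z}
ground layer = {0:y, 1:a}
drop-orders for the pieces not yet dropped (sum over which currently-grounded one goes next):
  1 to go: {4} 1  {5} 1
  2 to go: {2,5} 1  {3,4} 1  {4,5} 2
  3 to go: {0,2,5} 1  {1,3,4} 1  {2,4,5} 3  {3,4,5} 3
  4 to go: {0,2,4,5} 4  {1,3,4,5} 4  {2,3,4,5} 6
  if 0:y drops first: 10 orders
  if 1:a drops first: 10 orders
heap linearizations: 20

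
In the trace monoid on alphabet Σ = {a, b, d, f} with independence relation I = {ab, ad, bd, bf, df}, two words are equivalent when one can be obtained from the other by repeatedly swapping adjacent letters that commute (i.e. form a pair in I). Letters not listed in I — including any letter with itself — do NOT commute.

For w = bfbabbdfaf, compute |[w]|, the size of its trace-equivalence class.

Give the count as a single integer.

#0=b has no predecessor
#1=f has no predecessor
#2=b depends on [0:b]
#3=a depends on [1:f]
#4=b depends on [2:b]
#5=b depends on [4:b]
#6=d has no predecessor
#7=f depends on [3:a]
#8=a depends on [7:f]
#9=f depends on [8:a]
sources: [0:b, 1:f, 6:d]
N(rest) = Σ N(rest − s) over sources s of rest; N(one piece) = 1:
  size 1 → [5]=1  [6]=1  [9]=1
  size 2 → [4,5]=1  [5,6]=2  [5,9]=2  [6,9]=2  [8,9]=1
  size 3 → [2,4,5]=1  [4,5,6]=3  [4,5,9]=3  [5,6,9]=6  [5,8,9]=3  [6,8,9]=3  [7,8,9]=1
  size 4 → [0,2,4,5]=1  [2,4,5,6]=4  [2,4,5,9]=4  [3,7,8,9]=1  [4,5,6,9]=12  [4,5,8,9]=6  [5,6,8,9]=12  [5,7,8,9]=4  [6,7,8,9]=4
  size 5 → [0,2,4,5,6]=5  [0,2,4,5,9]=5  [1,3,7,8,9]=1  [2,4,5,6,9]=20  [2,4,5,8,9]=10  [3,5,7,8,9]=5  [3,6,7,8,9]=5  [4,5,6,8,9]=30  [4,5,7,8,9]=10  [5,6,7,8,9]=20
  size 6 → [0,2,4,5,6,9]=30  [0,2,4,5,8,9]=15  [1,3,5,7,8,9]=6  [1,3,6,7,8,9]=6  [2,4,5,6,8,9]=60  [2,4,5,7,8,9]=20  [3,4,5,7,8,9]=15  [3,5,6,7,8,9]=30  [4,5,6,7,8,9]=60
  size 7 → [0,2,4,5,6,8,9]=105  [0,2,4,5,7,8,9]=35  [1,3,4,5,7,8,9]=21  [1,3,5,6,7,8,9]=42  [2,3,4,5,7,8,9]=35  [2,4,5,6,7,8,9]=140  [3,4,5,6,7,8,9]=105
  size 8 → [0,2,3,4,5,7,8,9]=70  [0,2,4,5,6,7,8,9]=280  [1,2,3,4,5,7,8,9]=56  [1,3,4,5,6,7,8,9]=168  [2,3,4,5,6,7,8,9]=280
  first=0(b) contributes 504
  first=1(f) contributes 630
  first=6(d) contributes 126
|[w]| = 1260

1260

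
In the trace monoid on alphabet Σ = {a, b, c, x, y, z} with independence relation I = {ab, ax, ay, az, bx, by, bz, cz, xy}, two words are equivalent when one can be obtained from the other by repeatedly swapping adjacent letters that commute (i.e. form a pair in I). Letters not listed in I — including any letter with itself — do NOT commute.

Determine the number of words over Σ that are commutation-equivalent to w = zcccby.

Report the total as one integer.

9

piece 0:z — minimal
piece 1:c — minimal
piece 2:c rests on {1:c}
piece 3:c rests on {2:c}
piece 4:b rests on {3:c}
piece 5:y rests on {0:z, 3:c}
minimal pieces: {0:z, 1:c}
ways to finish when only these pieces remain (= sum over removing one remaining piece with nothing left below it):
  1 left: {4}→1  {5}→1
  2 left: {0,5}→1  {4,5}→2
  3 left: {0,4,5}→3  {3,4,5}→2
  4 left: {0,3,4,5}→5  {2,3,4,5}→2
  placing 0:z first → 2 extensions
  placing 1:c first → 7 extensions
total linear extensions = 9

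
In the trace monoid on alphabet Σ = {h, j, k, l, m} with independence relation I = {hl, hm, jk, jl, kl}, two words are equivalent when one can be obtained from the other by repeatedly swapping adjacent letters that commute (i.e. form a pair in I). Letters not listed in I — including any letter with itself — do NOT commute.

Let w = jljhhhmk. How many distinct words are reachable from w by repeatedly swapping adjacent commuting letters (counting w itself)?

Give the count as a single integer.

#0=j has no predecessor
#1=l has no predecessor
#2=j depends on [0:j]
#3=h depends on [2:j]
#4=h depends on [3:h]
#5=h depends on [4:h]
#6=m depends on [1:l, 2:j]
#7=k depends on [5:h, 6:m]
sources: [0:j, 1:l]
N(rest) = Σ N(rest − s) over sources s of rest; N(one piece) = 1:
  size 1 → [7]=1
  size 2 → [5,7]=1  [6,7]=1
  size 3 → [1,6,7]=1  [4,5,7]=1  [5,6,7]=2
  size 4 → [1,5,6,7]=3  [3,4,5,7]=1  [4,5,6,7]=3
  size 5 → [1,4,5,6,7]=6  [3,4,5,6,7]=4
  size 6 → [1,3,4,5,6,7]=10  [2,3,4,5,6,7]=4
  first=0(j) contributes 14
  first=1(l) contributes 4
|[w]| = 18

18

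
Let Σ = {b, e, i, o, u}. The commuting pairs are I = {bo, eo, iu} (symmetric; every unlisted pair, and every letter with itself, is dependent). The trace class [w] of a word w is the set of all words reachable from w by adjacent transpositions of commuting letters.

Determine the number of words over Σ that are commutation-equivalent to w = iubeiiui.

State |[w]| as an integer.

8

0(i) covers ∅
1(u) covers ∅
2(b) covers 0:i, 1:u
3(e) covers 2:b
4(i) covers 3:e
5(i) covers 4:i
6(u) covers 3:e
7(i) covers 5:i
floor of heap: 0:i, 1:u
completions by unplaced set U, small U first (add the entries for U minus each lowest piece of U):
  |U|=1: {6}:1  {7}:1
  |U|=2: {5,7}:1  {6,7}:2
  |U|=3: {4,5,7}:1  {5,6,7}:3
  |U|=4: {4,5,6,7}:4
  |U|=5: {3,4,5,6,7}:4
  |U|=6: {2,3,4,5,6,7}:4
  start at 0(i): 4
  start at 1(u): 4
sum over floor = 8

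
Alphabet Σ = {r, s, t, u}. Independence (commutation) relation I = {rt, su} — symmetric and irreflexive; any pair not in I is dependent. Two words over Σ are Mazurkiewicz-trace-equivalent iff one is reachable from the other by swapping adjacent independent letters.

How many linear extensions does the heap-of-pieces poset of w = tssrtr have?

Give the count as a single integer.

drop 0:t onto floor
drop 1:s onto {0:t}
drop 2:s onto {1:s}
drop 3:r onto {2:s}
drop 4:t onto {2:s}
drop 5:r onto {3:r}
ground layer = {0:t}
drop-orders for the pieces not yet dropped (sum over which currently-grounded one goes next):
  1 to go: {4} 1  {5} 1
  2 to go: {3,5} 1  {4,5} 2
  3 to go: {3,4,5} 3
  4 to go: {2,3,4,5} 3
  if 0:t drops first: 3 orders

3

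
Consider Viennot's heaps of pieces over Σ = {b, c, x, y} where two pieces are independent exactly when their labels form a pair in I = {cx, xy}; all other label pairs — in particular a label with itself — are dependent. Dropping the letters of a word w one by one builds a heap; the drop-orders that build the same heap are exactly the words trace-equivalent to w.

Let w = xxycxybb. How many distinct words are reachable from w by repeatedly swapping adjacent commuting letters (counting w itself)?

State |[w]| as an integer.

20

#0=x has no predecessor
#1=x depends on [0:x]
#2=y has no predecessor
#3=c depends on [2:y]
#4=x depends on [1:x]
#5=y depends on [3:c]
#6=b depends on [4:x, 5:y]
#7=b depends on [6:b]
sources: [0:x, 2:y]
N(rest) = Σ N(rest − s) over sources s of rest; N(one piece) = 1:
  size 1 → [7]=1
  size 2 → [6,7]=1
  size 3 → [4,6,7]=1  [5,6,7]=1
  size 4 → [1,4,6,7]=1  [3,5,6,7]=1  [4,5,6,7]=2
  size 5 → [0,1,4,6,7]=1  [1,4,5,6,7]=3  [2,3,5,6,7]=1  [3,4,5,6,7]=3
  size 6 → [0,1,4,5,6,7]=4  [1,3,4,5,6,7]=6  [2,3,4,5,6,7]=4
  first=0(x) contributes 10
  first=2(y) contributes 10
|[w]| = 20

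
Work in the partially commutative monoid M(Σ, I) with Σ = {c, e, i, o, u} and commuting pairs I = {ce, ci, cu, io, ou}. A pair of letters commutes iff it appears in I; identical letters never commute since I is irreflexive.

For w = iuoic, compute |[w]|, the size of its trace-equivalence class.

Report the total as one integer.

10

#0=i has no predecessor
#1=u depends on [0:i]
#2=o has no predecessor
#3=i depends on [1:u]
#4=c depends on [2:o]
sources: [0:i, 2:o]
N(rest) = Σ N(rest − s) over sources s of rest; N(one piece) = 1:
  size 1 → [3]=1  [4]=1
  size 2 → [1,3]=1  [2,4]=1  [3,4]=2
  size 3 → [0,1,3]=1  [1,3,4]=3  [2,3,4]=3
  first=0(i) contributes 6
  first=2(o) contributes 4
|[w]| = 10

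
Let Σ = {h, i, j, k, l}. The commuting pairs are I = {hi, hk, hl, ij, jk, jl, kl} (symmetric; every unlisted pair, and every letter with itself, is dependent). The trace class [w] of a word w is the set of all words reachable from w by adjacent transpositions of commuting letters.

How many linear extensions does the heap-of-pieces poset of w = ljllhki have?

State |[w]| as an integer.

#0=l has no predecessor
#1=j has no predecessor
#2=l depends on [0:l]
#3=l depends on [2:l]
#4=h depends on [1:j]
#5=k has no predecessor
#6=i depends on [3:l, 5:k]
sources: [0:l, 1:j, 5:k]
N(rest) = Σ N(rest − s) over sources s of rest; N(one piece) = 1:
  size 1 → [4]=1  [6]=1
  size 2 → [1,4]=1  [3,6]=1  [4,6]=2  [5,6]=1
  size 3 → [1,4,6]=3  [2,3,6]=1  [3,4,6]=3  [3,5,6]=2  [4,5,6]=3
  size 4 → [0,2,3,6]=1  [1,3,4,6]=6  [1,4,5,6]=6  [2,3,4,6]=4  [2,3,5,6]=3  [3,4,5,6]=8
  size 5 → [0,2,3,4,6]=5  [0,2,3,5,6]=4  [1,2,3,4,6]=10  [1,3,4,5,6]=20  [2,3,4,5,6]=15
  first=0(l) contributes 45
  first=1(j) contributes 24
  first=5(k) contributes 15
|[w]| = 84

84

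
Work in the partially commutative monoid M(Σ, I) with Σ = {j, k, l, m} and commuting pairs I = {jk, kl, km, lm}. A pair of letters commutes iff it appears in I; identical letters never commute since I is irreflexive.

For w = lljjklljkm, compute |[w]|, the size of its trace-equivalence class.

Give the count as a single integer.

drop 0:l onto floor
drop 1:l onto {0:l}
drop 2:j onto {1:l}
drop 3:j onto {2:j}
drop 4:k onto floor
drop 5:l onto {3:j}
drop 6:l onto {5:l}
drop 7:j onto {6:l}
drop 8:k onto {4:k}
drop 9:m onto {7:j}
ground layer = {0:l, 4:k}
drop-orders for the pieces not yet dropped (sum over which currently-grounded one goes next):
  1 to go: {8} 1  {9} 1
  2 to go: {4,8} 1  {7,9} 1  {8,9} 2
  3 to go: {4,8,9} 3  {6,7,9} 1  {7,8,9} 3
  4 to go: {4,7,8,9} 6  {5,6,7,9} 1  {6,7,8,9} 4
  5 to go: {3,5,6,7,9} 1  {4,6,7,8,9} 10  {5,6,7,8,9} 5
  6 to go: {2,3,5,6,7,9} 1  {3,5,6,7,8,9} 6  {4,5,6,7,8,9} 15
  7 to go: {1,2,3,5,6,7,9} 1  {2,3,5,6,7,8,9} 7  {3,4,5,6,7,8,9} 21
  8 to go: {0,1,2,3,5,6,7,9} 1  {1,2,3,5,6,7,8,9} 8  {2,3,4,5,6,7,8,9} 28
  if 0:l drops first: 36 orders
  if 4:k drops first: 9 orders
heap linearizations: 45

45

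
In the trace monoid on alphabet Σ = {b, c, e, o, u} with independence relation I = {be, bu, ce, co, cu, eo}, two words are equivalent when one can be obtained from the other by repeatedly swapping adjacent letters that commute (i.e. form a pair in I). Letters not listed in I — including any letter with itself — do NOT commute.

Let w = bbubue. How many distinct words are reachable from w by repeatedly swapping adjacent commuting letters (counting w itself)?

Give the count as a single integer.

0(b) covers ∅
1(b) covers 0:b
2(u) covers ∅
3(b) covers 1:b
4(u) covers 2:u
5(e) covers 4:u
floor of heap: 0:b, 2:u
completions by unplaced set U, small U first (add the entries for U minus each lowest piece of U):
  |U|=1: {3}:1  {5}:1
  |U|=2: {1,3}:1  {3,5}:2  {4,5}:1
  |U|=3: {0,1,3}:1  {1,3,5}:3  {2,4,5}:1  {3,4,5}:3
  |U|=4: {0,1,3,5}:4  {1,3,4,5}:6  {2,3,4,5}:4
  start at 0(b): 10
  start at 2(u): 10
sum over floor = 20

20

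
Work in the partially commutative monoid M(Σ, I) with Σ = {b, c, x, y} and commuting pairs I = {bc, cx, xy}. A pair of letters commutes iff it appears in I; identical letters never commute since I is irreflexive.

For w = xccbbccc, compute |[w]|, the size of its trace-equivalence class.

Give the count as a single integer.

56

#0=x has no predecessor
#1=c has no predecessor
#2=c depends on [1:c]
#3=b depends on [0:x]
#4=b depends on [3:b]
#5=c depends on [2:c]
#6=c depends on [5:c]
#7=c depends on [6:c]
sources: [0:x, 1:c]
N(rest) = Σ N(rest − s) over sources s of rest; N(one piece) = 1:
  size 1 → [4]=1  [7]=1
  size 2 → [3,4]=1  [4,7]=2  [6,7]=1
  size 3 → [0,3,4]=1  [3,4,7]=3  [4,6,7]=3  [5,6,7]=1
  size 4 → [0,3,4,7]=4  [2,5,6,7]=1  [3,4,6,7]=6  [4,5,6,7]=4
  size 5 → [0,3,4,6,7]=10  [1,2,5,6,7]=1  [2,4,5,6,7]=5  [3,4,5,6,7]=10
  size 6 → [0,3,4,5,6,7]=20  [1,2,4,5,6,7]=6  [2,3,4,5,6,7]=15
  first=0(x) contributes 21
  first=1(c) contributes 35
|[w]| = 56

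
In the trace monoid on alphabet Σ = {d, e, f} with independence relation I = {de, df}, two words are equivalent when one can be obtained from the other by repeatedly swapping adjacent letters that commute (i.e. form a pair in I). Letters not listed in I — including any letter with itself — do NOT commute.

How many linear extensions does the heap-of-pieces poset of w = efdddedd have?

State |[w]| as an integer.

56

piece 0:e — minimal
piece 1:f rests on {0:e}
piece 2:d — minimal
piece 3:d rests on {2:d}
piece 4:d rests on {3:d}
piece 5:e rests on {1:f}
piece 6:d rests on {4:d}
piece 7:d rests on {6:d}
minimal pieces: {0:e, 2:d}
ways to finish when only these pieces remain (= sum over removing one remaining piece with nothing left below it):
  1 left: {5}→1  {7}→1
  2 left: {1,5}→1  {5,7}→2  {6,7}→1
  3 left: {0,1,5}→1  {1,5,7}→3  {4,6,7}→1  {5,6,7}→3
  4 left: {0,1,5,7}→4  {1,5,6,7}→6  {3,4,6,7}→1  {4,5,6,7}→4
  5 left: {0,1,5,6,7}→10  {1,4,5,6,7}→10  {2,3,4,6,7}→1  {3,4,5,6,7}→5
  6 left: {0,1,4,5,6,7}→20  {1,3,4,5,6,7}→15  {2,3,4,5,6,7}→6
  placing 0:e first → 21 extensions
  placing 2:d first → 35 extensions
total linear extensions = 56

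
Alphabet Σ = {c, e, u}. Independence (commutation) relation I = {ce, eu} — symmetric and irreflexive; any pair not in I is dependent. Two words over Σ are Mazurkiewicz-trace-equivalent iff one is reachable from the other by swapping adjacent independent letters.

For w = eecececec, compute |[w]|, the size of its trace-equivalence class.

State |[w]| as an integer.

126

0(e) covers ∅
1(e) covers 0:e
2(c) covers ∅
3(e) covers 1:e
4(c) covers 2:c
5(e) covers 3:e
6(c) covers 4:c
7(e) covers 5:e
8(c) covers 6:c
floor of heap: 0:e, 2:c
completions by unplaced set U, small U first (add the entries for U minus each lowest piece of U):
  |U|=1: {7}:1  {8}:1
  |U|=2: {5,7}:1  {6,8}:1  {7,8}:2
  |U|=3: {3,5,7}:1  {4,6,8}:1  {5,7,8}:3  {6,7,8}:3
  |U|=4: {1,3,5,7}:1  {2,4,6,8}:1  {3,5,7,8}:4  {4,6,7,8}:4  {5,6,7,8}:6
  |U|=5: {0,1,3,5,7}:1  {1,3,5,7,8}:5  {2,4,6,7,8}:5  {3,5,6,7,8}:10  {4,5,6,7,8}:10
  |U|=6: {0,1,3,5,7,8}:6  {1,3,5,6,7,8}:15  {2,4,5,6,7,8}:15  {3,4,5,6,7,8}:20
  |U|=7: {0,1,3,5,6,7,8}:21  {1,3,4,5,6,7,8}:35  {2,3,4,5,6,7,8}:35
  start at 0(e): 70
  start at 2(c): 56
sum over floor = 126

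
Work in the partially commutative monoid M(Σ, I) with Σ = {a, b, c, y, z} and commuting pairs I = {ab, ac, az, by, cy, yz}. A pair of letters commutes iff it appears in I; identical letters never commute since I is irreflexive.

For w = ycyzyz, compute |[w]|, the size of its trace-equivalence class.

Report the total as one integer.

0(y) covers ∅
1(c) covers ∅
2(y) covers 0:y
3(z) covers 1:c
4(y) covers 2:y
5(z) covers 3:z
floor of heap: 0:y, 1:c
completions by unplaced set U, small U first (add the entries for U minus each lowest piece of U):
  |U|=1: {4}:1  {5}:1
  |U|=2: {2,4}:1  {3,5}:1  {4,5}:2
  |U|=3: {0,2,4}:1  {1,3,5}:1  {2,4,5}:3  {3,4,5}:3
  |U|=4: {0,2,4,5}:4  {1,3,4,5}:4  {2,3,4,5}:6
  start at 0(y): 10
  start at 1(c): 10
sum over floor = 20

20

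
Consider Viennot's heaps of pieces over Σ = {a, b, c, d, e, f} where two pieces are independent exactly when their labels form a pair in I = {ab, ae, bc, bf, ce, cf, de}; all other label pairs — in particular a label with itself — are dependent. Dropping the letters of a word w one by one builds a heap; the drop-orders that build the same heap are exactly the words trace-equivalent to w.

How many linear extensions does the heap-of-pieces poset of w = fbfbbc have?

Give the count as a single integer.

60

drop 0:f onto floor
drop 1:b onto floor
drop 2:f onto {0:f}
drop 3:b onto {1:b}
drop 4:b onto {3:b}
drop 5:c onto floor
ground layer = {0:f, 1:b, 5:c}
drop-orders for the pieces not yet dropped (sum over which currently-grounded one goes next):
  1 to go: {2} 1  {4} 1  {5} 1
  2 to go: {0,2} 1  {2,4} 2  {2,5} 2  {3,4} 1  {4,5} 2
  3 to go: {0,2,4} 3  {0,2,5} 3  {1,3,4} 1  {2,3,4} 3  {2,4,5} 6  {3,4,5} 3
  4 to go: {0,2,3,4} 6  {0,2,4,5} 12  {1,2,3,4} 4  {1,3,4,5} 4  {2,3,4,5} 12
  if 0:f drops first: 20 orders
  if 1:b drops first: 30 orders
  if 5:c drops first: 10 orders
heap linearizations: 60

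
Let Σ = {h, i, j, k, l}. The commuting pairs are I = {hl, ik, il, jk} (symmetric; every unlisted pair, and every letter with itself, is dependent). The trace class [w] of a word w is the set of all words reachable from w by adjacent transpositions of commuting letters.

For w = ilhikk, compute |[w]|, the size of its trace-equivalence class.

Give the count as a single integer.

0(i) covers ∅
1(l) covers ∅
2(h) covers 0:i
3(i) covers 2:h
4(k) covers 1:l, 2:h
5(k) covers 4:k
floor of heap: 0:i, 1:l
completions by unplaced set U, small U first (add the entries for U minus each lowest piece of U):
  |U|=1: {3}:1  {5}:1
  |U|=2: {3,5}:2  {4,5}:1
  |U|=3: {1,4,5}:1  {3,4,5}:3
  |U|=4: {1,3,4,5}:4  {2,3,4,5}:3
  start at 0(i): 7
  start at 1(l): 3
sum over floor = 10

10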